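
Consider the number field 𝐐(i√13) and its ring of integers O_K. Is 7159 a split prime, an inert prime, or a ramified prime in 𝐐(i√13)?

inert — (7159) stays prime in O_K

d = -13 ≡ 3 (mod 4), so O_K = ℤ[√-13] and disc(K) = 4d = -52.
Since gcd(7159, -52) = 1 the prime 7159 does not ramify.
(-13/7159) = 7146^3579 mod 7159 = 7158, giving Legendre symbol -1.
d is a non-residue mod p, hence 7159 remains inert in O_K.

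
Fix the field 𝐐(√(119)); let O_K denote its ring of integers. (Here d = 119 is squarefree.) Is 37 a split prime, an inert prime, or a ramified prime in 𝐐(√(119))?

119 mod 4 = 3, hence disc K = 4·119 = 476 and O_K = ℤ[√119].
Since gcd(37, 476) = 1 the prime 37 does not ramify.
Compute (119/37) via Euler: 8^((37-1)/2) mod 37 = 36, so (119/37) = -1.
(119/37) = -1, so 37 is inert.

p is inert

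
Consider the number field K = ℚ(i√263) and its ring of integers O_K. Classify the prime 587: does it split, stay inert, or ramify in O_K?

-263 mod 4 = 1, hence disc K = -263 and O_K = ℤ[(1+√-263)/2].
Since gcd(587, -263) = 1 the prime 587 does not ramify.
Legendre symbol by Euler's criterion: (-263/587) ≡ (-263)^293 ≡ 1 (mod 587), i.e. (-263/587) = 1.
(-263/587) = 1, so 587 splits.

split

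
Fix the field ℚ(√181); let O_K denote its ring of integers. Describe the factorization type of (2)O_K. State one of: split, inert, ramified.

inert — (2) stays prime in O_K

Since 181 ≡ 1 mod 4, the ring of integers is ℤ[(1+√181)/2] with discriminant 181.
disc(K) = 181 is not divisible by 2; 2 is unramified.
Checking d mod 8: 181 ≡ 5. Hence 2 is inert in O_K.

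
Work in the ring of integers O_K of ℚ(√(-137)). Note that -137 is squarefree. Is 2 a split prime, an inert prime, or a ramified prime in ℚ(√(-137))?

d = -137 ≡ 3 (mod 4), so O_K = ℤ[√-137] and disc(K) = 4d = -548.
Ramification test: 2 | -548. The prime 2 ramifies in K.

p ramifies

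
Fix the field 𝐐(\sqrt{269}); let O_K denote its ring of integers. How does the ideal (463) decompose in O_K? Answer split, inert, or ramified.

Since 269 ≡ 1 mod 4, the ring of integers is ℤ[(1+√269)/2] with discriminant 269.
disc(K) = 269 is not divisible by 463; 463 is unramified.
Euler's criterion: 269^231 mod 463 = 462. Thus (269|463) = -1.
Legendre symbol -1 ⇒ 463 is inert.

remains prime (inert)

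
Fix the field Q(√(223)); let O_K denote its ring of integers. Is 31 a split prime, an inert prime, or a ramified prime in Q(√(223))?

remains prime (inert)

Since 223 ≢ 1 mod 4, the ring of integers is ℤ[√223] with discriminant 4·223 = 892.
disc(K) = 892 is not divisible by 31; 31 is unramified.
Euler's criterion: 223^15 mod 31 = 30. Thus (223|31) = -1.
Legendre symbol -1 ⇒ 31 is inert.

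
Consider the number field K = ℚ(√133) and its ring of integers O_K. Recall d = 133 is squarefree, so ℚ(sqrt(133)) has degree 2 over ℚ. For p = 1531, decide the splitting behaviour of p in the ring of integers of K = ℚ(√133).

inert

Since 133 ≡ 1 mod 4, the ring of integers is ℤ[(1+√133)/2] with discriminant 133.
Since gcd(1531, 133) = 1 the prime 1531 does not ramify.
Euler's criterion: 133^765 mod 1531 = 1530. Thus (133|1531) = -1.
d is a non-residue mod p, hence 1531 remains inert in O_K.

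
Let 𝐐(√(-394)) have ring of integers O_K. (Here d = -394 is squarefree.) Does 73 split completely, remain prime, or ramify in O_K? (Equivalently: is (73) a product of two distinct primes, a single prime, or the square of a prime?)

inert — (73) stays prime in O_K

Since -394 ≢ 1 mod 4, the ring of integers is ℤ[√-394] with discriminant 4·(-394) = -1576.
Since gcd(73, -1576) = 1 the prime 73 does not ramify.
(-394/73) = 44^36 mod 73 = 72, giving Legendre symbol -1.
d is a non-residue mod p, hence 73 remains inert in O_K.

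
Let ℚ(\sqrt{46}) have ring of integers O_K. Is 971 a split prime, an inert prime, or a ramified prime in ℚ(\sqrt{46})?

971 remains inert

Since 46 ≢ 1 mod 4, the ring of integers is ℤ[√46] with discriminant 4·46 = 184.
Since gcd(971, 184) = 1 the prime 971 does not ramify.
Legendre symbol by Euler's criterion: (46/971) ≡ 46^485 ≡ 970 (mod 971), i.e. (46/971) = -1.
d is a non-residue mod p, hence 971 remains inert in O_K.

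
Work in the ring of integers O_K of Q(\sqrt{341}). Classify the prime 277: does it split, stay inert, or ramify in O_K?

p splits

d = 341 ≡ 1 (mod 4), so O_K = ℤ[(1+√341)/2] and disc(K) = d = 341.
disc(K) = 341 is not divisible by 277; 277 is unramified.
Compute (341/277) via Euler: 64^((277-1)/2) mod 277 = 1, so (341/277) = 1.
(341/277) = 1, so 277 splits.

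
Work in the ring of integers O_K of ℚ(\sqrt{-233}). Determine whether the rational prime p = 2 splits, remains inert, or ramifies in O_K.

-233 mod 4 = 3, hence disc K = 4·(-233) = -932 and O_K = ℤ[√-233].
Ramification test: 2 | -932. The prime 2 ramifies in K.

ramified — (2) = 𝔭²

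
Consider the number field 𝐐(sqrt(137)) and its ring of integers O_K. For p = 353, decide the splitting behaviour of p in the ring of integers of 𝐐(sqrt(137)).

Since 137 ≡ 1 mod 4, the ring of integers is ℤ[(1+√137)/2] with discriminant 137.
353 ∤ 137, so 353 is unramified.
Euler's criterion: 137^176 mod 353 = 352. Thus (137|353) = -1.
(137/353) = -1, so 353 is inert.

inert — (353) stays prime in O_K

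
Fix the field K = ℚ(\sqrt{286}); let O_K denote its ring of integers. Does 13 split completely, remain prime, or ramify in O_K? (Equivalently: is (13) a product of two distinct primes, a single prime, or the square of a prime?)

ramified — (13) = 𝔭²

d = 286 ≡ 2 (mod 4), so O_K = ℤ[√286] and disc(K) = 4d = 1144.
13 divides disc(K) = 1144, so 13 ramifies.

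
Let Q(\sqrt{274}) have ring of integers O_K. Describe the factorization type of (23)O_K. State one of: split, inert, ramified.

274 mod 4 = 2, hence disc K = 4·274 = 1096 and O_K = ℤ[√274].
Since gcd(23, 1096) = 1 the prime 23 does not ramify.
Compute (274/23) via Euler: 21^((23-1)/2) mod 23 = 22, so (274/23) = -1.
Legendre symbol -1 ⇒ 23 is inert.

p is inert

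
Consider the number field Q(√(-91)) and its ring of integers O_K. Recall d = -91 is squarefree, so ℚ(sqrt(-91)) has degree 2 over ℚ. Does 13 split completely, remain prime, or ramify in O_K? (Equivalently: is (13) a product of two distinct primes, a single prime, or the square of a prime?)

ramifies in O_K

-91 mod 4 = 1, hence disc K = -91 and O_K = ℤ[(1+√-91)/2].
disc(K) = -91 = 13·(-7), so p = 13 is ramified.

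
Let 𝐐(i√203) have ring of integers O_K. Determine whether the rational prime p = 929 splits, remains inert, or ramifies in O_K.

-203 mod 4 = 1, hence disc K = -203 and O_K = ℤ[(1+√-203)/2].
disc(K) = -203 is not divisible by 929; 929 is unramified.
Legendre symbol by Euler's criterion: (-203/929) ≡ (-203)^464 ≡ 928 (mod 929), i.e. (-203/929) = -1.
(-203/929) = -1, so 929 is inert.

remains prime (inert)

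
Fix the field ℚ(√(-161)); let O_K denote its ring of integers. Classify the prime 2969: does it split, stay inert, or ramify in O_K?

2969 splits in O_K

d = -161 ≡ 3 (mod 4), so O_K = ℤ[√-161] and disc(K) = 4d = -644.
Since gcd(2969, -644) = 1 the prime 2969 does not ramify.
Legendre symbol by Euler's criterion: (-161/2969) ≡ (-161)^1484 ≡ 1 (mod 2969), i.e. (-161/2969) = 1.
Legendre symbol 1 ⇒ 2969 is split.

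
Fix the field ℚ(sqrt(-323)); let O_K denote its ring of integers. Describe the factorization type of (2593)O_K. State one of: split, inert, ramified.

d = -323 ≡ 1 (mod 4), so O_K = ℤ[(1+√-323)/2] and disc(K) = d = -323.
2593 ∤ -323, so 2593 is unramified.
Euler's criterion: (-323)^1296 mod 2593 = 1. Thus (-323|2593) = 1.
Legendre symbol 1 ⇒ 2593 is split.

split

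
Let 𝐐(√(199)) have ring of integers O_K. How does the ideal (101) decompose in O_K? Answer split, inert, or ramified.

199 mod 4 = 3, hence disc K = 4·199 = 796 and O_K = ℤ[√199].
Since gcd(101, 796) = 1 the prime 101 does not ramify.
Compute (199/101) via Euler: 98^((101-1)/2) mod 101 = 100, so (199/101) = -1.
Legendre symbol -1 ⇒ 101 is inert.

101 remains inert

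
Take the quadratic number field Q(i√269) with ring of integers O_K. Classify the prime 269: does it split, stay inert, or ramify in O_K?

ramified — (269) = 𝔭²

d = -269 ≡ 3 (mod 4), so O_K = ℤ[√-269] and disc(K) = 4d = -1076.
disc(K) = -1076 = 269·(-4), so p = 269 is ramified.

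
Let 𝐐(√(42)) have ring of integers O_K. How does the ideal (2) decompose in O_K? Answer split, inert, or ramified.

2 is ramified

42 mod 4 = 2, hence disc K = 4·42 = 168 and O_K = ℤ[√42].
2 divides disc(K) = 168, so 2 ramifies.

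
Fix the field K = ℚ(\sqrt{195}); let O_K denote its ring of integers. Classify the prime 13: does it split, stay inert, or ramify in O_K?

195 mod 4 = 3, hence disc K = 4·195 = 780 and O_K = ℤ[√195].
Ramification test: 13 | 780. The prime 13 ramifies in K.

ramifies in O_K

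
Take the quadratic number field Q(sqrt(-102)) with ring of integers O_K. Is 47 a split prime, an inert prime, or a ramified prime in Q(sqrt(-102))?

-102 mod 4 = 2, hence disc K = 4·(-102) = -408 and O_K = ℤ[√-102].
Since gcd(47, -408) = 1 the prime 47 does not ramify.
Compute (-102/47) via Euler: 39^((47-1)/2) mod 47 = 46, so (-102/47) = -1.
d is a non-residue mod p, hence 47 remains inert in O_K.

remains prime (inert)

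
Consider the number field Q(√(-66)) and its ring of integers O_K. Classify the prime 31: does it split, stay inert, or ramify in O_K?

d = -66 ≡ 2 (mod 4), so O_K = ℤ[√-66] and disc(K) = 4d = -264.
31 ∤ -264, so 31 is unramified.
Legendre symbol by Euler's criterion: (-66/31) ≡ (-66)^15 ≡ 30 (mod 31), i.e. (-66/31) = -1.
Legendre symbol -1 ⇒ 31 is inert.

inert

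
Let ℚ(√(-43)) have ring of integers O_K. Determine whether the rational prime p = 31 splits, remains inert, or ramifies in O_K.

split

Since -43 ≡ 1 mod 4, the ring of integers is ℤ[(1+√-43)/2] with discriminant -43.
disc(K) = -43 is not divisible by 31; 31 is unramified.
Compute (-43/31) via Euler: 19^((31-1)/2) mod 31 = 1, so (-43/31) = 1.
Legendre symbol 1 ⇒ 31 is split.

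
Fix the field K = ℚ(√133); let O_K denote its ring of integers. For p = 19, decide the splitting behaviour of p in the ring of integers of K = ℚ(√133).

ramifies in O_K

d = 133 ≡ 1 (mod 4), so O_K = ℤ[(1+√133)/2] and disc(K) = d = 133.
19 divides disc(K) = 133, so 19 ramifies.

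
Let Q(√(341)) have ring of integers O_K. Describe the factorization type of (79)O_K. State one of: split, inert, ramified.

Since 341 ≡ 1 mod 4, the ring of integers is ℤ[(1+√341)/2] with discriminant 341.
Since gcd(79, 341) = 1 the prime 79 does not ramify.
Legendre symbol by Euler's criterion: (341/79) ≡ 341^39 ≡ 1 (mod 79), i.e. (341/79) = 1.
(341/79) = 1, so 79 splits.

split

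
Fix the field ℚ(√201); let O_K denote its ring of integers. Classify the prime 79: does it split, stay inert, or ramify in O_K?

inert — (79) stays prime in O_K

201 mod 4 = 1, hence disc K = 201 and O_K = ℤ[(1+√201)/2].
79 ∤ 201, so 79 is unramified.
Compute (201/79) via Euler: 43^((79-1)/2) mod 79 = 78, so (201/79) = -1.
Legendre symbol -1 ⇒ 79 is inert.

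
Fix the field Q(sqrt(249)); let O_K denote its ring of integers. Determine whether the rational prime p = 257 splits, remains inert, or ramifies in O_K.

Since 249 ≡ 1 mod 4, the ring of integers is ℤ[(1+√249)/2] with discriminant 249.
disc(K) = 249 is not divisible by 257; 257 is unramified.
Compute (249/257) via Euler: 249^((257-1)/2) mod 257 = 1, so (249/257) = 1.
d is a quadratic residue mod p, hence 257 splits in O_K.

p splits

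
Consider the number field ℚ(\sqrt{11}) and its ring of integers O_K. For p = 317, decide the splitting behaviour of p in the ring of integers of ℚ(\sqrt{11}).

split — (317) = 𝔭₁𝔭₂ with 𝔭₁ ≠ 𝔭₂

Since 11 ≢ 1 mod 4, the ring of integers is ℤ[√11] with discriminant 4·11 = 44.
317 ∤ 44, so 317 is unramified.
Compute (11/317) via Euler: 11^((317-1)/2) mod 317 = 1, so (11/317) = 1.
Legendre symbol 1 ⇒ 317 is split.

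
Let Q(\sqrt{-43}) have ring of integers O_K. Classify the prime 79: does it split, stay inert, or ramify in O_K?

d = -43 ≡ 1 (mod 4), so O_K = ℤ[(1+√-43)/2] and disc(K) = d = -43.
Since gcd(79, -43) = 1 the prime 79 does not ramify.
Compute (-43/79) via Euler: 36^((79-1)/2) mod 79 = 1, so (-43/79) = 1.
Legendre symbol 1 ⇒ 79 is split.

p splits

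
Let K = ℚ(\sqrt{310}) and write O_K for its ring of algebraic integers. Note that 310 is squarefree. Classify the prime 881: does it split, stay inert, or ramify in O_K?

d = 310 ≡ 2 (mod 4), so O_K = ℤ[√310] and disc(K) = 4d = 1240.
disc(K) = 1240 is not divisible by 881; 881 is unramified.
Legendre symbol by Euler's criterion: (310/881) ≡ 310^440 ≡ 880 (mod 881), i.e. (310/881) = -1.
(310/881) = -1, so 881 is inert.

inert — (881) stays prime in O_K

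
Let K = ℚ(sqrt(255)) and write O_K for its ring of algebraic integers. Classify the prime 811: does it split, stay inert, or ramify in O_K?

255 mod 4 = 3, hence disc K = 4·255 = 1020 and O_K = ℤ[√255].
Since gcd(811, 1020) = 1 the prime 811 does not ramify.
Euler's criterion: 255^405 mod 811 = 1. Thus (255|811) = 1.
d is a quadratic residue mod p, hence 811 splits in O_K.

p splits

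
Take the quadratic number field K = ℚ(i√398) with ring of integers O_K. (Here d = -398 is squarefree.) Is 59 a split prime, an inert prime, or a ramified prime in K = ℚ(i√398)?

d = -398 ≡ 2 (mod 4), so O_K = ℤ[√-398] and disc(K) = 4d = -1592.
disc(K) = -1592 is not divisible by 59; 59 is unramified.
Euler's criterion: (-398)^29 mod 59 = 1. Thus (-398|59) = 1.
d is a quadratic residue mod p, hence 59 splits in O_K.

splits completely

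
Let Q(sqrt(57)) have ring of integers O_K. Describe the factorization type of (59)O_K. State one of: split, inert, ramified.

Since 57 ≡ 1 mod 4, the ring of integers is ℤ[(1+√57)/2] with discriminant 57.
59 ∤ 57, so 59 is unramified.
Compute (57/59) via Euler: 57^((59-1)/2) mod 59 = 1, so (57/59) = 1.
d is a quadratic residue mod p, hence 59 splits in O_K.

split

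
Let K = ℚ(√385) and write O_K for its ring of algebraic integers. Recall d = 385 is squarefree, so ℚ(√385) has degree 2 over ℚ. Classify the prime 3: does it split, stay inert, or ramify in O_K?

split — (3) = 𝔭₁𝔭₂ with 𝔭₁ ≠ 𝔭₂

385 mod 4 = 1, hence disc K = 385 and O_K = ℤ[(1+√385)/2].
3 ∤ 385, so 3 is unramified.
Euler's criterion: 385^1 mod 3 = 1. Thus (385|3) = 1.
(385/3) = 1, so 3 splits.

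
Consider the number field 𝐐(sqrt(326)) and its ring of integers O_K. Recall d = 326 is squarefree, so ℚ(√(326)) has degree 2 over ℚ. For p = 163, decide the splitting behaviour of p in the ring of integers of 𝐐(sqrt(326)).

326 mod 4 = 2, hence disc K = 4·326 = 1304 and O_K = ℤ[√326].
Ramification test: 163 | 1304. The prime 163 ramifies in K.

p ramifies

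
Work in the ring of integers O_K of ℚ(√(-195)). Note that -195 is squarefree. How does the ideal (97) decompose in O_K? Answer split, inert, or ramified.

Since -195 ≡ 1 mod 4, the ring of integers is ℤ[(1+√-195)/2] with discriminant -195.
97 ∤ -195, so 97 is unramified.
Compute (-195/97) via Euler: 96^((97-1)/2) mod 97 = 1, so (-195/97) = 1.
(-195/97) = 1, so 97 splits.

splits completely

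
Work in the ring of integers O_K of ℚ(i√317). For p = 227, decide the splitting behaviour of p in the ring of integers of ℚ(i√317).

remains prime (inert)

d = -317 ≡ 3 (mod 4), so O_K = ℤ[√-317] and disc(K) = 4d = -1268.
Since gcd(227, -1268) = 1 the prime 227 does not ramify.
Euler's criterion: (-317)^113 mod 227 = 226. Thus (-317|227) = -1.
d is a non-residue mod p, hence 227 remains inert in O_K.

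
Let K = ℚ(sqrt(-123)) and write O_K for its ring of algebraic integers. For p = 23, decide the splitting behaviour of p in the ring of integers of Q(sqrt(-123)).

d = -123 ≡ 1 (mod 4), so O_K = ℤ[(1+√-123)/2] and disc(K) = d = -123.
disc(K) = -123 is not divisible by 23; 23 is unramified.
(-123/23) = 15^11 mod 23 = 22, giving Legendre symbol -1.
Legendre symbol -1 ⇒ 23 is inert.

23 remains inert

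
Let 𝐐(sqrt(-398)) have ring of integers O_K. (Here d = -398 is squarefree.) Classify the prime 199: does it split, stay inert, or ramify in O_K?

ramified — (199) = 𝔭²

d = -398 ≡ 2 (mod 4), so O_K = ℤ[√-398] and disc(K) = 4d = -1592.
disc(K) = -1592 = 199·(-8), so p = 199 is ramified.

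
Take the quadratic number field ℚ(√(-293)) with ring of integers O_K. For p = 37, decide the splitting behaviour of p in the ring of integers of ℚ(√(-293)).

-293 mod 4 = 3, hence disc K = 4·(-293) = -1172 and O_K = ℤ[√-293].
37 ∤ -1172, so 37 is unramified.
Compute (-293/37) via Euler: 3^((37-1)/2) mod 37 = 1, so (-293/37) = 1.
(-293/37) = 1, so 37 splits.

p splits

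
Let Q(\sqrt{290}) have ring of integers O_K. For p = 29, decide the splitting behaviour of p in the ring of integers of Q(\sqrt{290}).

290 mod 4 = 2, hence disc K = 4·290 = 1160 and O_K = ℤ[√290].
29 divides disc(K) = 1160, so 29 ramifies.

ramifies in O_K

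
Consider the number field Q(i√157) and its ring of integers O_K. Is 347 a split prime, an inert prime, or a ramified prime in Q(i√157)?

-157 mod 4 = 3, hence disc K = 4·(-157) = -628 and O_K = ℤ[√-157].
347 ∤ -628, so 347 is unramified.
Compute (-157/347) via Euler: 190^((347-1)/2) mod 347 = 346, so (-157/347) = -1.
Legendre symbol -1 ⇒ 347 is inert.

inert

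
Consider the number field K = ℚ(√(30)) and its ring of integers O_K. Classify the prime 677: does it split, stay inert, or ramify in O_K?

p is inert

30 mod 4 = 2, hence disc K = 4·30 = 120 and O_K = ℤ[√30].
Since gcd(677, 120) = 1 the prime 677 does not ramify.
Euler's criterion: 30^338 mod 677 = 676. Thus (30|677) = -1.
Legendre symbol -1 ⇒ 677 is inert.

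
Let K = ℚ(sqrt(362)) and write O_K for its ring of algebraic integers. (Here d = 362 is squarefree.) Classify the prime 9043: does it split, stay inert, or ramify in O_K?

Since 362 ≢ 1 mod 4, the ring of integers is ℤ[√362] with discriminant 4·362 = 1448.
Since gcd(9043, 1448) = 1 the prime 9043 does not ramify.
Legendre symbol by Euler's criterion: (362/9043) ≡ 362^4521 ≡ 1 (mod 9043), i.e. (362/9043) = 1.
d is a quadratic residue mod p, hence 9043 splits in O_K.

p splits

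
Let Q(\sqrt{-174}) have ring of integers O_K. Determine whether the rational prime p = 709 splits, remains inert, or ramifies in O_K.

709 remains inert

Since -174 ≢ 1 mod 4, the ring of integers is ℤ[√-174] with discriminant 4·(-174) = -696.
disc(K) = -696 is not divisible by 709; 709 is unramified.
(-174/709) = 535^354 mod 709 = 708, giving Legendre symbol -1.
Legendre symbol -1 ⇒ 709 is inert.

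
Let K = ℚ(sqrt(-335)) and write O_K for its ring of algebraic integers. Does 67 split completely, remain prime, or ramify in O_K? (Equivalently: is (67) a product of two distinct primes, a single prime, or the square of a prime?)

-335 mod 4 = 1, hence disc K = -335 and O_K = ℤ[(1+√-335)/2].
disc(K) = -335 = 67·(-5), so p = 67 is ramified.

ramifies in O_K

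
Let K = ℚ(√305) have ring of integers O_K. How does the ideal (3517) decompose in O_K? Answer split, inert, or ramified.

split

305 mod 4 = 1, hence disc K = 305 and O_K = ℤ[(1+√305)/2].
3517 ∤ 305, so 3517 is unramified.
Euler's criterion: 305^1758 mod 3517 = 1. Thus (305|3517) = 1.
(305/3517) = 1, so 3517 splits.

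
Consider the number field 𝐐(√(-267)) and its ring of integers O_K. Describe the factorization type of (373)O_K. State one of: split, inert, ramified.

d = -267 ≡ 1 (mod 4), so O_K = ℤ[(1+√-267)/2] and disc(K) = d = -267.
disc(K) = -267 is not divisible by 373; 373 is unramified.
Euler's criterion: (-267)^186 mod 373 = 1. Thus (-267|373) = 1.
(-267/373) = 1, so 373 splits.

split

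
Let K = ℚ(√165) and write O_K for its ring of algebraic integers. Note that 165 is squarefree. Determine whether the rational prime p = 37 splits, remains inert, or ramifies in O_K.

inert

Since 165 ≡ 1 mod 4, the ring of integers is ℤ[(1+√165)/2] with discriminant 165.
disc(K) = 165 is not divisible by 37; 37 is unramified.
Compute (165/37) via Euler: 17^((37-1)/2) mod 37 = 36, so (165/37) = -1.
Legendre symbol -1 ⇒ 37 is inert.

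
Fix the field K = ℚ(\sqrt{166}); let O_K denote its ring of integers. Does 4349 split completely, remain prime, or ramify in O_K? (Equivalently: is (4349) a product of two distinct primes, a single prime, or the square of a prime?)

p is inert

d = 166 ≡ 2 (mod 4), so O_K = ℤ[√166] and disc(K) = 4d = 664.
4349 ∤ 664, so 4349 is unramified.
Euler's criterion: 166^2174 mod 4349 = 4348. Thus (166|4349) = -1.
(166/4349) = -1, so 4349 is inert.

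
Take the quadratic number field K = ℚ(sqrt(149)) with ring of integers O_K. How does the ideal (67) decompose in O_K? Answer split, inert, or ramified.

split

Since 149 ≡ 1 mod 4, the ring of integers is ℤ[(1+√149)/2] with discriminant 149.
disc(K) = 149 is not divisible by 67; 67 is unramified.
Compute (149/67) via Euler: 15^((67-1)/2) mod 67 = 1, so (149/67) = 1.
Legendre symbol 1 ⇒ 67 is split.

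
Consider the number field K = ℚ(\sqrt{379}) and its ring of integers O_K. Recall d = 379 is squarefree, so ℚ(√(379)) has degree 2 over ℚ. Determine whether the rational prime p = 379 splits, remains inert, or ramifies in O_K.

ramified

Since 379 ≢ 1 mod 4, the ring of integers is ℤ[√379] with discriminant 4·379 = 1516.
Ramification test: 379 | 1516. The prime 379 ramifies in K.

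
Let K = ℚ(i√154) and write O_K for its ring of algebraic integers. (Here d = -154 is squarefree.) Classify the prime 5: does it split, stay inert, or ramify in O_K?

Since -154 ≢ 1 mod 4, the ring of integers is ℤ[√-154] with discriminant 4·(-154) = -616.
disc(K) = -616 is not divisible by 5; 5 is unramified.
(-154/5) = 1^2 mod 5 = 1, giving Legendre symbol 1.
(-154/5) = 1, so 5 splits.

splits completely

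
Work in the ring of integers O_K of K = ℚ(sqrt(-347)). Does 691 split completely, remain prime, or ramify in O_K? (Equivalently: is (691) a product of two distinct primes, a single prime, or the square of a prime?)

p is inert

-347 mod 4 = 1, hence disc K = -347 and O_K = ℤ[(1+√-347)/2].
disc(K) = -347 is not divisible by 691; 691 is unramified.
Legendre symbol by Euler's criterion: (-347/691) ≡ (-347)^345 ≡ 690 (mod 691), i.e. (-347/691) = -1.
d is a non-residue mod p, hence 691 remains inert in O_K.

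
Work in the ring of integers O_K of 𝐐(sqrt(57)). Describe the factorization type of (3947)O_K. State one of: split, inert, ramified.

d = 57 ≡ 1 (mod 4), so O_K = ℤ[(1+√57)/2] and disc(K) = d = 57.
3947 ∤ 57, so 3947 is unramified.
(57/3947) = 57^1973 mod 3947 = 1, giving Legendre symbol 1.
d is a quadratic residue mod p, hence 3947 splits in O_K.

split — (3947) = 𝔭₁𝔭₂ with 𝔭₁ ≠ 𝔭₂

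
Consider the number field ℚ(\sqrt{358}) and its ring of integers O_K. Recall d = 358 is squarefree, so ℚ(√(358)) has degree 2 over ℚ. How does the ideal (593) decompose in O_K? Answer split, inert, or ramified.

split

358 mod 4 = 2, hence disc K = 4·358 = 1432 and O_K = ℤ[√358].
disc(K) = 1432 is not divisible by 593; 593 is unramified.
Compute (358/593) via Euler: 358^((593-1)/2) mod 593 = 1, so (358/593) = 1.
d is a quadratic residue mod p, hence 593 splits in O_K.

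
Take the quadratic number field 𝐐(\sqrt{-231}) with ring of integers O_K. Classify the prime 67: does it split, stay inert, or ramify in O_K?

d = -231 ≡ 1 (mod 4), so O_K = ℤ[(1+√-231)/2] and disc(K) = d = -231.
disc(K) = -231 is not divisible by 67; 67 is unramified.
Legendre symbol by Euler's criterion: (-231/67) ≡ (-231)^33 ≡ 1 (mod 67), i.e. (-231/67) = 1.
(-231/67) = 1, so 67 splits.

67 splits in O_K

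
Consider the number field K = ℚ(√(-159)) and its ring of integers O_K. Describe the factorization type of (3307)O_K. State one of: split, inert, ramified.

Since -159 ≡ 1 mod 4, the ring of integers is ℤ[(1+√-159)/2] with discriminant -159.
Since gcd(3307, -159) = 1 the prime 3307 does not ramify.
Legendre symbol by Euler's criterion: (-159/3307) ≡ (-159)^1653 ≡ 3306 (mod 3307), i.e. (-159/3307) = -1.
Legendre symbol -1 ⇒ 3307 is inert.

remains prime (inert)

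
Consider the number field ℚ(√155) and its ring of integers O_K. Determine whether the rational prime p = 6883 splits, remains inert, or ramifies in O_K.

splits completely

d = 155 ≡ 3 (mod 4), so O_K = ℤ[√155] and disc(K) = 4d = 620.
Since gcd(6883, 620) = 1 the prime 6883 does not ramify.
Legendre symbol by Euler's criterion: (155/6883) ≡ 155^3441 ≡ 1 (mod 6883), i.e. (155/6883) = 1.
d is a quadratic residue mod p, hence 6883 splits in O_K.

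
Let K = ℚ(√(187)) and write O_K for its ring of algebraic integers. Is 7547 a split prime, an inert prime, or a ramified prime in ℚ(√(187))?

187 mod 4 = 3, hence disc K = 4·187 = 748 and O_K = ℤ[√187].
Since gcd(7547, 748) = 1 the prime 7547 does not ramify.
Compute (187/7547) via Euler: 187^((7547-1)/2) mod 7547 = 7546, so (187/7547) = -1.
(187/7547) = -1, so 7547 is inert.

remains prime (inert)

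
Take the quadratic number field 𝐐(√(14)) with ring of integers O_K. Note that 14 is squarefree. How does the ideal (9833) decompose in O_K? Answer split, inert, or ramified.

14 mod 4 = 2, hence disc K = 4·14 = 56 and O_K = ℤ[√14].
9833 ∤ 56, so 9833 is unramified.
Euler's criterion: 14^4916 mod 9833 = 9832. Thus (14|9833) = -1.
(14/9833) = -1, so 9833 is inert.

inert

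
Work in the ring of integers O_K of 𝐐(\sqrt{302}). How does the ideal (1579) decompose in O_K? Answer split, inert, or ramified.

Since 302 ≢ 1 mod 4, the ring of integers is ℤ[√302] with discriminant 4·302 = 1208.
1579 ∤ 1208, so 1579 is unramified.
(302/1579) = 302^789 mod 1579 = 1, giving Legendre symbol 1.
Legendre symbol 1 ⇒ 1579 is split.

split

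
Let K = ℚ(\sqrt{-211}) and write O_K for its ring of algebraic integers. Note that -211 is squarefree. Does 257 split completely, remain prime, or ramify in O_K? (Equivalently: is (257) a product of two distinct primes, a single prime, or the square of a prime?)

Since -211 ≡ 1 mod 4, the ring of integers is ℤ[(1+√-211)/2] with discriminant -211.
257 ∤ -211, so 257 is unramified.
Euler's criterion: (-211)^128 mod 257 = 1. Thus (-211|257) = 1.
(-211/257) = 1, so 257 splits.

split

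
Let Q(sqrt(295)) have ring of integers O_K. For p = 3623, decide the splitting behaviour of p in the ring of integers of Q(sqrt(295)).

3623 remains inert

d = 295 ≡ 3 (mod 4), so O_K = ℤ[√295] and disc(K) = 4d = 1180.
Since gcd(3623, 1180) = 1 the prime 3623 does not ramify.
Legendre symbol by Euler's criterion: (295/3623) ≡ 295^1811 ≡ 3622 (mod 3623), i.e. (295/3623) = -1.
Legendre symbol -1 ⇒ 3623 is inert.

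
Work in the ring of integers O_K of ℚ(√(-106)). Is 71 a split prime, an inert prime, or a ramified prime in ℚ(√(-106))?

d = -106 ≡ 2 (mod 4), so O_K = ℤ[√-106] and disc(K) = 4d = -424.
71 ∤ -424, so 71 is unramified.
Legendre symbol by Euler's criterion: (-106/71) ≡ (-106)^35 ≡ 1 (mod 71), i.e. (-106/71) = 1.
Legendre symbol 1 ⇒ 71 is split.

split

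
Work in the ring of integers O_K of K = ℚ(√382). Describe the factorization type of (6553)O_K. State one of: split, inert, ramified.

splits completely

Since 382 ≢ 1 mod 4, the ring of integers is ℤ[√382] with discriminant 4·382 = 1528.
disc(K) = 1528 is not divisible by 6553; 6553 is unramified.
Compute (382/6553) via Euler: 382^((6553-1)/2) mod 6553 = 1, so (382/6553) = 1.
d is a quadratic residue mod p, hence 6553 splits in O_K.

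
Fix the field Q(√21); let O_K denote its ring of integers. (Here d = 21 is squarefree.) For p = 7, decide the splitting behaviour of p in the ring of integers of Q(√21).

d = 21 ≡ 1 (mod 4), so O_K = ℤ[(1+√21)/2] and disc(K) = d = 21.
disc(K) = 21 = 7·3, so p = 7 is ramified.

ramifies in O_K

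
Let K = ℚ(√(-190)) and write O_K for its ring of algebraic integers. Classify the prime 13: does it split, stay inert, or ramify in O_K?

-190 mod 4 = 2, hence disc K = 4·(-190) = -760 and O_K = ℤ[√-190].
disc(K) = -760 is not divisible by 13; 13 is unramified.
Euler's criterion: (-190)^6 mod 13 = 12. Thus (-190|13) = -1.
Legendre symbol -1 ⇒ 13 is inert.

inert — (13) stays prime in O_K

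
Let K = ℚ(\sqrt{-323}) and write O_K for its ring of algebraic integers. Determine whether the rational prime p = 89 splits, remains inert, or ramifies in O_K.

89 remains inert

Since -323 ≡ 1 mod 4, the ring of integers is ℤ[(1+√-323)/2] with discriminant -323.
Since gcd(89, -323) = 1 the prime 89 does not ramify.
Legendre symbol by Euler's criterion: (-323/89) ≡ (-323)^44 ≡ 88 (mod 89), i.e. (-323/89) = -1.
(-323/89) = -1, so 89 is inert.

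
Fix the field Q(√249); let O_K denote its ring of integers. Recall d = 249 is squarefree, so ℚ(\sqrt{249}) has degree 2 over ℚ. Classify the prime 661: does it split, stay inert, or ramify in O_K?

remains prime (inert)

249 mod 4 = 1, hence disc K = 249 and O_K = ℤ[(1+√249)/2].
661 ∤ 249, so 661 is unramified.
(249/661) = 249^330 mod 661 = 660, giving Legendre symbol -1.
Legendre symbol -1 ⇒ 661 is inert.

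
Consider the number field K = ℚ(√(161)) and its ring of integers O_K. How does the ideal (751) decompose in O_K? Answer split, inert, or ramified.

p is inert

d = 161 ≡ 1 (mod 4), so O_K = ℤ[(1+√161)/2] and disc(K) = d = 161.
751 ∤ 161, so 751 is unramified.
Compute (161/751) via Euler: 161^((751-1)/2) mod 751 = 750, so (161/751) = -1.
d is a non-residue mod p, hence 751 remains inert in O_K.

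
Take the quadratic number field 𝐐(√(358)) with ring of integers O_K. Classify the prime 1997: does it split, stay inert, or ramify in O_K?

split — (1997) = 𝔭₁𝔭₂ with 𝔭₁ ≠ 𝔭₂

d = 358 ≡ 2 (mod 4), so O_K = ℤ[√358] and disc(K) = 4d = 1432.
Since gcd(1997, 1432) = 1 the prime 1997 does not ramify.
Euler's criterion: 358^998 mod 1997 = 1. Thus (358|1997) = 1.
(358/1997) = 1, so 1997 splits.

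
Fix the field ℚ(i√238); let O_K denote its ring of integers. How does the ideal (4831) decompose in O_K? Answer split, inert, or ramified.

d = -238 ≡ 2 (mod 4), so O_K = ℤ[√-238] and disc(K) = 4d = -952.
4831 ∤ -952, so 4831 is unramified.
Compute (-238/4831) via Euler: 4593^((4831-1)/2) mod 4831 = 4830, so (-238/4831) = -1.
(-238/4831) = -1, so 4831 is inert.

inert — (4831) stays prime in O_K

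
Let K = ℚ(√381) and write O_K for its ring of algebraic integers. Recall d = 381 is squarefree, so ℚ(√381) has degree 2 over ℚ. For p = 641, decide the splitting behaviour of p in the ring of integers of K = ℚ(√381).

p splits

Since 381 ≡ 1 mod 4, the ring of integers is ℤ[(1+√381)/2] with discriminant 381.
641 ∤ 381, so 641 is unramified.
(381/641) = 381^320 mod 641 = 1, giving Legendre symbol 1.
(381/641) = 1, so 641 splits.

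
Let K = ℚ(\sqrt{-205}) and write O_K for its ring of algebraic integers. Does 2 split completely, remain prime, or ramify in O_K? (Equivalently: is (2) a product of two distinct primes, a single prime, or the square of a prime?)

p ramifies

-205 mod 4 = 3, hence disc K = 4·(-205) = -820 and O_K = ℤ[√-205].
Ramification test: 2 | -820. The prime 2 ramifies in K.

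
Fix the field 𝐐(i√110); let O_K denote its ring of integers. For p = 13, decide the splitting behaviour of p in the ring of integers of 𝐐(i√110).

inert

Since -110 ≢ 1 mod 4, the ring of integers is ℤ[√-110] with discriminant 4·(-110) = -440.
Since gcd(13, -440) = 1 the prime 13 does not ramify.
Legendre symbol by Euler's criterion: (-110/13) ≡ (-110)^6 ≡ 12 (mod 13), i.e. (-110/13) = -1.
(-110/13) = -1, so 13 is inert.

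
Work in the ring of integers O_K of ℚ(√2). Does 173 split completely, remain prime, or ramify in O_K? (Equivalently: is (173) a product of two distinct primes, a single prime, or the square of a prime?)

2 mod 4 = 2, hence disc K = 4·2 = 8 and O_K = ℤ[√2].
173 ∤ 8, so 173 is unramified.
Euler's criterion: 2^86 mod 173 = 172. Thus (2|173) = -1.
(2/173) = -1, so 173 is inert.

inert — (173) stays prime in O_K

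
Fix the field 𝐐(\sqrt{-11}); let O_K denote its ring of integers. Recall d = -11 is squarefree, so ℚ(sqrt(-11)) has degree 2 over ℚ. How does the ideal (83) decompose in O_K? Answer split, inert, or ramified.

inert — (83) stays prime in O_K

d = -11 ≡ 1 (mod 4), so O_K = ℤ[(1+√-11)/2] and disc(K) = d = -11.
Since gcd(83, -11) = 1 the prime 83 does not ramify.
Compute (-11/83) via Euler: 72^((83-1)/2) mod 83 = 82, so (-11/83) = -1.
(-11/83) = -1, so 83 is inert.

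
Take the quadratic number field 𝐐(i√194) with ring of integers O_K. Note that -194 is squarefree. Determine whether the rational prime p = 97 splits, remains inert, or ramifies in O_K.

97 is ramified

Since -194 ≢ 1 mod 4, the ring of integers is ℤ[√-194] with discriminant 4·(-194) = -776.
97 divides disc(K) = -776, so 97 ramifies.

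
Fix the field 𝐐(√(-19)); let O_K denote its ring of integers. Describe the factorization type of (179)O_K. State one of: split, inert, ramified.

inert — (179) stays prime in O_K

d = -19 ≡ 1 (mod 4), so O_K = ℤ[(1+√-19)/2] and disc(K) = d = -19.
disc(K) = -19 is not divisible by 179; 179 is unramified.
Euler's criterion: (-19)^89 mod 179 = 178. Thus (-19|179) = -1.
(-19/179) = -1, so 179 is inert.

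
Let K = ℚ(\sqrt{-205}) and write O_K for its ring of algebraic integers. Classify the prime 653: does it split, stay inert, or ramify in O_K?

d = -205 ≡ 3 (mod 4), so O_K = ℤ[√-205] and disc(K) = 4d = -820.
disc(K) = -820 is not divisible by 653; 653 is unramified.
(-205/653) = 448^326 mod 653 = 1, giving Legendre symbol 1.
d is a quadratic residue mod p, hence 653 splits in O_K.

split — (653) = 𝔭₁𝔭₂ with 𝔭₁ ≠ 𝔭₂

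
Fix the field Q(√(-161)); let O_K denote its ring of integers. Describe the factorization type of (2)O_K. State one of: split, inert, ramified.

p ramifies

d = -161 ≡ 3 (mod 4), so O_K = ℤ[√-161] and disc(K) = 4d = -644.
Ramification test: 2 | -644. The prime 2 ramifies in K.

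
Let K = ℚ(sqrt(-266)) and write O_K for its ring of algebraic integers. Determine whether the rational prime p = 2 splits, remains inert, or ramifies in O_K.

-266 mod 4 = 2, hence disc K = 4·(-266) = -1064 and O_K = ℤ[√-266].
2 divides disc(K) = -1064, so 2 ramifies.

ramifies in O_K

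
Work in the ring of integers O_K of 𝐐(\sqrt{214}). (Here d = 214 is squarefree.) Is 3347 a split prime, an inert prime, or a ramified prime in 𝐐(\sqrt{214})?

split

d = 214 ≡ 2 (mod 4), so O_K = ℤ[√214] and disc(K) = 4d = 856.
disc(K) = 856 is not divisible by 3347; 3347 is unramified.
Legendre symbol by Euler's criterion: (214/3347) ≡ 214^1673 ≡ 1 (mod 3347), i.e. (214/3347) = 1.
(214/3347) = 1, so 3347 splits.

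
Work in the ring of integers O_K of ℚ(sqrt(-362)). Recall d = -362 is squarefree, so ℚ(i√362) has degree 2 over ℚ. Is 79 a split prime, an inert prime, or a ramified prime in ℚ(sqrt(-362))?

inert — (79) stays prime in O_K

Since -362 ≢ 1 mod 4, the ring of integers is ℤ[√-362] with discriminant 4·(-362) = -1448.
79 ∤ -1448, so 79 is unramified.
Euler's criterion: (-362)^39 mod 79 = 78. Thus (-362|79) = -1.
(-362/79) = -1, so 79 is inert.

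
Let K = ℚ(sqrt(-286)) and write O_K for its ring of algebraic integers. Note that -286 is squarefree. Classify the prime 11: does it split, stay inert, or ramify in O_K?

ramifies in O_K

Since -286 ≢ 1 mod 4, the ring of integers is ℤ[√-286] with discriminant 4·(-286) = -1144.
disc(K) = -1144 = 11·(-104), so p = 11 is ramified.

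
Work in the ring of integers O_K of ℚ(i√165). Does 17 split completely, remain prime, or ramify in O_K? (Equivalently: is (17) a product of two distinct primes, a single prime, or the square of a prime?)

17 remains inert

Since -165 ≢ 1 mod 4, the ring of integers is ℤ[√-165] with discriminant 4·(-165) = -660.
disc(K) = -660 is not divisible by 17; 17 is unramified.
Compute (-165/17) via Euler: 5^((17-1)/2) mod 17 = 16, so (-165/17) = -1.
(-165/17) = -1, so 17 is inert.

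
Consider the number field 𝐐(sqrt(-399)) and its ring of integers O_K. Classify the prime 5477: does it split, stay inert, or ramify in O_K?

d = -399 ≡ 1 (mod 4), so O_K = ℤ[(1+√-399)/2] and disc(K) = d = -399.
disc(K) = -399 is not divisible by 5477; 5477 is unramified.
Euler's criterion: (-399)^2738 mod 5477 = 1. Thus (-399|5477) = 1.
(-399/5477) = 1, so 5477 splits.

split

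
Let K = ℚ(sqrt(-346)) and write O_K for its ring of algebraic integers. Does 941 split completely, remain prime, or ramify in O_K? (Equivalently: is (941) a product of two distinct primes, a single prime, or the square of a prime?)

p splits

-346 mod 4 = 2, hence disc K = 4·(-346) = -1384 and O_K = ℤ[√-346].
Since gcd(941, -1384) = 1 the prime 941 does not ramify.
Euler's criterion: (-346)^470 mod 941 = 1. Thus (-346|941) = 1.
Legendre symbol 1 ⇒ 941 is split.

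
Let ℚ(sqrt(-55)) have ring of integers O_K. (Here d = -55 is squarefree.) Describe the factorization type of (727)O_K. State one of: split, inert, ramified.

Since -55 ≡ 1 mod 4, the ring of integers is ℤ[(1+√-55)/2] with discriminant -55.
Since gcd(727, -55) = 1 the prime 727 does not ramify.
Euler's criterion: (-55)^363 mod 727 = 726. Thus (-55|727) = -1.
Legendre symbol -1 ⇒ 727 is inert.

727 remains inert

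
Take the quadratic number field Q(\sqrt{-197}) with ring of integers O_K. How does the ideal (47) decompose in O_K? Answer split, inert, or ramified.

d = -197 ≡ 3 (mod 4), so O_K = ℤ[√-197] and disc(K) = 4d = -788.
disc(K) = -788 is not divisible by 47; 47 is unramified.
Euler's criterion: (-197)^23 mod 47 = 46. Thus (-197|47) = -1.
(-197/47) = -1, so 47 is inert.

remains prime (inert)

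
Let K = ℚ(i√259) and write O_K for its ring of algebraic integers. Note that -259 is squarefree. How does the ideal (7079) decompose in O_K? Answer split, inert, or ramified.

splits completely

Since -259 ≡ 1 mod 4, the ring of integers is ℤ[(1+√-259)/2] with discriminant -259.
Since gcd(7079, -259) = 1 the prime 7079 does not ramify.
Euler's criterion: (-259)^3539 mod 7079 = 1. Thus (-259|7079) = 1.
d is a quadratic residue mod p, hence 7079 splits in O_K.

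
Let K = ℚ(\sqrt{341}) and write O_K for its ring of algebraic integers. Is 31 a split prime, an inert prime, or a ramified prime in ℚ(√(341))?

31 is ramified

341 mod 4 = 1, hence disc K = 341 and O_K = ℤ[(1+√341)/2].
31 divides disc(K) = 341, so 31 ramifies.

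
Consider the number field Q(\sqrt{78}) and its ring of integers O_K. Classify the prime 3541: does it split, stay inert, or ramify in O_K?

Since 78 ≢ 1 mod 4, the ring of integers is ℤ[√78] with discriminant 4·78 = 312.
Since gcd(3541, 312) = 1 the prime 3541 does not ramify.
Legendre symbol by Euler's criterion: (78/3541) ≡ 78^1770 ≡ 1 (mod 3541), i.e. (78/3541) = 1.
Legendre symbol 1 ⇒ 3541 is split.

3541 splits in O_K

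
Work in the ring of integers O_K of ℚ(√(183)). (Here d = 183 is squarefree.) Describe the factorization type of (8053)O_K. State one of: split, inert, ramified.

split — (8053) = 𝔭₁𝔭₂ with 𝔭₁ ≠ 𝔭₂

183 mod 4 = 3, hence disc K = 4·183 = 732 and O_K = ℤ[√183].
Since gcd(8053, 732) = 1 the prime 8053 does not ramify.
Euler's criterion: 183^4026 mod 8053 = 1. Thus (183|8053) = 1.
Legendre symbol 1 ⇒ 8053 is split.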